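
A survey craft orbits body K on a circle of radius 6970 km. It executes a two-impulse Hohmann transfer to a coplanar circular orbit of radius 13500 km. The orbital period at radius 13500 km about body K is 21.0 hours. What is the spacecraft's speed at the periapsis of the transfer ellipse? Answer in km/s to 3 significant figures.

v = 1.79 km/s

From Kepler's third law T² = 4π²r³/μ at r = 13500 km, T = 21.0 hours = 21.0 × 3600 s = 75600 s: μ = 4π²r³/T² = 16994.9 km³/s².
The Hohmann ellipse has a_t = (r₁ + r₂)/2 = 10235 km.
At periapsis, r = 6970 km.
Vis-viva: v = √[μ(2/r − 1/a_t)] = √[16994.9 × (2/6970 − 1/10235)] = 1.793 km/s.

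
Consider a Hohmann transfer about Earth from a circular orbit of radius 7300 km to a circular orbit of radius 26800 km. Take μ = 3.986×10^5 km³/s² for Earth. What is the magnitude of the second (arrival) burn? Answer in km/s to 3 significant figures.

Transfer-ellipse semi-major axis a_t = (r₁ + r₂)/2 = (7300 + 26800)/2 = 17050 km.
Circular speed at r = 26800 km: v_c = √(μ/r) = 3.8566 km/s.
Transfer-orbit speed at the same r (vis-viva, a = a_t): v_t = √[μ(2/r − 1/a_t)] = 2.5235 km/s.
Δv₂ = |v_t − v_c| = |2.5235 − 3.8566| = 1.333 km/s.

Δv₂ = 1.33 km/s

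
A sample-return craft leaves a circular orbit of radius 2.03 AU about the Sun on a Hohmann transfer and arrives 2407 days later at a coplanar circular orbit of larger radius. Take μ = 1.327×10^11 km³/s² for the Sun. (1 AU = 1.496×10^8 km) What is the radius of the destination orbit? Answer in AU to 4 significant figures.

In km: r₁ = 2.03 × 1.496×10^8 = 3.03688×10^8 km.
Transfer time t = 2407 days = 2.079648×10^8 s, and t = π√(a_t³/μ).
So a_t = (μ t²/π²)^(1/3) = (1.327×10^11 × (2.079648×10^8)² / π²)^(1/3) = 8.3467×10^8 km.
Since a_t = (r₁ + r₂)/2, r₂ = 2a_t − r₁ = 2×8.3467×10^8 − 3.03688×10^8 = 1.365652×10^9 km.
In AU: r₂ = 1.365652×10^9 / 1.496×10^8 = 9.129 AU.

r₂ = 9.129 AU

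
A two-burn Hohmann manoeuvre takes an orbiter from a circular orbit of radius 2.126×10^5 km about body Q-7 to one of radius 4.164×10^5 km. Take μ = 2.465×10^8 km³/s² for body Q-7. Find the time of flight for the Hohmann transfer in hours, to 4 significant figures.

t = 9.803 hours

Semi-major axis of the transfer orbit: a_t = (2.126×10^5 + 4.164×10^5)/2 = 3.145×10^5 km.
By Kepler's third law the transfer-orbit period is T = 2π√(a_t³/μ), so t = T/2 = 35290 s.
Converting: 35290 s ÷ 3600 s/hour = 9.803 hours.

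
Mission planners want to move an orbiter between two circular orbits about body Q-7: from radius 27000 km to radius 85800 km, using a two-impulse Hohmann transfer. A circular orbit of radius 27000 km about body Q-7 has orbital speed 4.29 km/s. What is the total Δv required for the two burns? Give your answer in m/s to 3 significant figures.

From the circular-orbit relation v² = μ/r at r = 27000 km: μ = v²r = (4.29)² × 27000 = 4.96911×10^5 km³/s².
The Hohmann ellipse has a_t = (r₁ + r₂)/2 = 56400 km.
At r₁ the circular-orbit speed is v₁ = √(μ/r₁) = 4.2900 km/s.
On the transfer ellipse at r₁, vis-viva gives v_p = √[μ(2/r₁ − 1/a_t)] = 5.2913 km/s.
First burn Δv₁ = |v_p − v₁| = 1.0013 km/s.
Circular speed at r₂: v₂ = √(μ/r₂) = 2.40655 km/s.
Transfer-orbit speed at r₂: v_a = √[μ(2/r₂ − 1/a_t)] = 1.66509 km/s.
Second burn Δv₂ = |v₂ − v_a| = 0.74146 km/s.
Δv = Δv₁ + Δv₂ = 1.0013 + 0.74146 = 1.743 km/s.

Δv = 1740 m/s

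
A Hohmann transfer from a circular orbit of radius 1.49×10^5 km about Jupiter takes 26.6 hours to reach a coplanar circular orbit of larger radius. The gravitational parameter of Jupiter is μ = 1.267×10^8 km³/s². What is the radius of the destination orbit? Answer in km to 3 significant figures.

Transfer time t = 26.6 hours = 95760 s, and t = π√(a_t³/μ).
So a_t = (μ t²/π²)^(1/3) = (1.267×10^8 × (95760)² / π²)^(1/3) = 4.9010×10^5 km.
Since a_t = (r₁ + r₂)/2, r₂ = 2a_t − r₁ = 2×4.9010×10^5 − 1.490×10^5 = 8.312×10^5 km.

r₂ = 8.31×10^5 km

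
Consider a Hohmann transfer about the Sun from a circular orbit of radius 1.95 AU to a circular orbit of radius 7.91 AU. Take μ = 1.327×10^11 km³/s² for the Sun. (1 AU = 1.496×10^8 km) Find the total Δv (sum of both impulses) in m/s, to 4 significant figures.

In km: r₁ = 1.95 × 1.496×10^8 = 2.9172×10^8 km; r₂ = 7.91 × 1.496×10^8 = 1.183336×10^9 km.
Semi-major axis of the transfer orbit: a_t = (2.9172×10^8 + 1.183336×10^9)/2 = 7.37528×10^8 km.
Circular speed at r₁: v₁ = √(μ/r₁) = √(1.327×10^11/2.9172×10^8) = 21.328109 km/s.
Transfer-orbit speed at r₁ (vis-viva equation): v_p = √[μ(2/r₁ − 1/a_t)] = 27.015757 km/s.
First burn Δv₁ = |v_p − v₁| = 5.6876 km/s.
At r₂, v₂ = √(μ/r₂) = 10.5896 km/s.
Transfer-orbit speed at r₂: v_a = √[μ(2/r₂ − 1/a_t)] = 6.66002 km/s.
Second burn Δv₂ = |v₂ − v_a| = 3.9296 km/s.
Δv = Δv₁ + Δv₂ = 5.6876 + 3.9296 = 9.617 km/s.

Δv = 9617 m/s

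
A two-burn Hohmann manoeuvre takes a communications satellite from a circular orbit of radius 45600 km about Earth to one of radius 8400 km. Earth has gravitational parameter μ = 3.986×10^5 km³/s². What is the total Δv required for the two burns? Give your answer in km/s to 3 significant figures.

Δv = 3.37 km/s

The Hohmann ellipse has a_t = (r₁ + r₂)/2 = 27000 km.
At r₁ the circular-orbit speed is v₁ = √(μ/r₁) = 2.95656 km/s.
On the transfer ellipse at r₁, vis-viva gives v_a = √[μ(2/r₁ − 1/a_t)] = 1.64909 km/s.
First burn Δv₁ = |v_a − v₁| = 1.307 km/s.
Circular speed at r₂: v₂ = √(μ/r₂) = 6.8886 km/s.
Transfer-orbit speed at r₂: v_p = √[μ(2/r₂ − 1/a_t)] = 8.9522 km/s.
Second burn Δv₂ = |v₂ − v_p| = 2.064 km/s.
Δv = Δv₁ + Δv₂ = 1.307 + 2.064 = 3.371 km/s.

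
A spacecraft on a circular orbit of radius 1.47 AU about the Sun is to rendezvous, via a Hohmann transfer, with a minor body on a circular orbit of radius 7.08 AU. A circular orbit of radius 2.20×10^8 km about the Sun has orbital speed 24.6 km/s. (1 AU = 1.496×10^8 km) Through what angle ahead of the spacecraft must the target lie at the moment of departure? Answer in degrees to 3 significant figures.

φ = 95.5°

From the circular-orbit relation v² = μ/r at r = 2.20×10^8 km: μ = v²r = (24.6)² × 2.20×10^8 = 1.33135×10^11 km³/s².
In km: r₁ = 1.47 × 1.496×10^8 = 2.19912×10^8 km; r₂ = 7.08 × 1.496×10^8 = 1.059168×10^9 km.
The Hohmann ellipse has a_t = (r₁ + r₂)/2 = 6.3954×10^8 km.
The half-period of the transfer ellipse is t = π√(a_t³/μ) = 1.39253×10^8 s.
The target's mean motion on its circular orbit is ω₂ = √(μ/r₂³) = 1.05852×10^-8 rad/s.
Angle swept by the target during transfer: ω₂·t = 1.47402 rad = 84.46°.
The spacecraft traverses 180° on the transfer ellipse, so the target must lead by 180° − 84.46° = 95.5°.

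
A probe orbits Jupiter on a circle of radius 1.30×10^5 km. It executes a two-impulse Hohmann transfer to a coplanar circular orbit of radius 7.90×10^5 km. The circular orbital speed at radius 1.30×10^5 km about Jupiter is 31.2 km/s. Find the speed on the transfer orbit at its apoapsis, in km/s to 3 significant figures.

v = 6.73 km/s

From the circular-orbit relation v² = μ/r at r = 1.30×10^5 km: μ = v²r = (31.2)² × 1.30×10^5 = 1.26547×10^8 km³/s².
The Hohmann ellipse has a_t = (r₁ + r₂)/2 = 4.600×10^5 km.
At apoapsis, r = 7.900×10^5 km.
Vis-viva: v = √[μ(2/r − 1/a_t)] = √[1.26547×10^8 × (2/7.900×10^5 − 1/4.600×10^5)] = 6.728 km/s.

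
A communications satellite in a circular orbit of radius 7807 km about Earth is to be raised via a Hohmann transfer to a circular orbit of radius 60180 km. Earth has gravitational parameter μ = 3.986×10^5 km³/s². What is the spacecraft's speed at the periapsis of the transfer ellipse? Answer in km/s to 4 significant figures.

Transfer-ellipse semi-major axis a_t = (r₁ + r₂)/2 = (7807 + 60180)/2 = 33993.5 km.
At periapsis, r = 7807 km.
Applying v² = μ(2/r − 1/a_t): v = 9.507 km/s.

v = 9.507 km/s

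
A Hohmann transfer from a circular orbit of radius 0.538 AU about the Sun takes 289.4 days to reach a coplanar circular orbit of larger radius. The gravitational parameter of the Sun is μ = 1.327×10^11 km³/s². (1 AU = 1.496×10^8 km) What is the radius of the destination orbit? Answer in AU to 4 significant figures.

r₂ = 2.180 AU

In km: r₁ = 0.538 × 1.496×10^8 = 8.04848×10^7 km.
Transfer time t = 289.4 days = 2.500416×10^7 s, and t = π√(a_t³/μ).
So a_t = (μ t²/π²)^(1/3) = (1.327×10^11 × (2.500416×10^7)² / π²)^(1/3) = 2.0333×10^8 km.
Since a_t = (r₁ + r₂)/2, r₂ = 2a_t − r₁ = 2×2.0333×10^8 − 8.04848×10^7 = 3.261752×10^8 km.
In AU: r₂ = 3.261752×10^8 / 1.496×10^8 = 2.180 AU.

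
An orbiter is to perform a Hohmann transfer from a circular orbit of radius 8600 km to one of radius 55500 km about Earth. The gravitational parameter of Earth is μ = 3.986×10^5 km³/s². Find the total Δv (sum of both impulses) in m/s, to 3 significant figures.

Δv = 3440 m/s

Transfer-ellipse semi-major axis a_t = (r₁ + r₂)/2 = (8600 + 55500)/2 = 32050 km.
Circular speed at r₁: v₁ = √(μ/r₁) = √(3.986×10^5/8600) = 6.808 km/s.
On the transfer ellipse at r₁, vis-viva equation gives v_p = √[μ(2/r₁ − 1/a_t)] = 8.959 km/s.
First burn Δv₁ = |v_p − v₁| = 2.151 km/s.
Circular speed at r₂: v₂ = √(μ/r₂) = 2.680 km/s.
Transfer-orbit speed at r₂: v_a = √[μ(2/r₂ − 1/a_t)] = 1.388 km/s.
Second burn Δv₂ = |v₂ − v_a| = 1.292 km/s.
Δv = Δv₁ + Δv₂ = 2.151 + 1.292 = 3.443 km/s.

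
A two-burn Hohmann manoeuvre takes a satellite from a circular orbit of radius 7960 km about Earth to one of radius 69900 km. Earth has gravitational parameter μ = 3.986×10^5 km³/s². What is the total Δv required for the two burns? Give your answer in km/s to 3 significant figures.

The Hohmann ellipse has a_t = (r₁ + r₂)/2 = 38930 km.
At r₁ the circular-orbit speed is v₁ = √(μ/r₁) = 7.076 km/s.
Transfer-orbit speed at r₁ (vis-viva): v_p = √[μ(2/r₁ − 1/a_t)] = 9.482 km/s.
First burn Δv₁ = |v_p − v₁| = 2.406 km/s.
At r₂, v₂ = √(μ/r₂) = 2.388 km/s.
Transfer-orbit speed at r₂: v_a = √[μ(2/r₂ − 1/a_t)] = 1.080 km/s.
Second burn Δv₂ = |v₂ − v_a| = 1.308 km/s.
Total Δv = Δv₁ + Δv₂ = 3.714 km/s.

Δv = 3.71 km/s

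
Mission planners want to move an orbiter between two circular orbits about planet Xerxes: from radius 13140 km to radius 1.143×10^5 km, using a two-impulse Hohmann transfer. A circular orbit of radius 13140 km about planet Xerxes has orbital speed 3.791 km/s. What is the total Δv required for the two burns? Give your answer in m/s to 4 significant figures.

From the circular-orbit relation v² = μ/r at r = 13140 km: μ = v²r = (3.791)² × 13140 = 1.88844×10^5 km³/s².
Transfer-ellipse semi-major axis a_t = (r₁ + r₂)/2 = (13140 + 1.143×10^5)/2 = 63720 km.
At r₁ the circular-orbit speed is v₁ = √(μ/r₁) = 3.791 km/s.
Transfer-orbit speed at r₁ (vis-viva): v_p = √[μ(2/r₁ − 1/a_t)] = 5.077 km/s.
First burn Δv₁ = |v_p − v₁| = 1.286 km/s.
Circular speed at r₂: v₂ = √(μ/r₂) = 1.2854 km/s.
Transfer-orbit speed at r₂: v_a = √[μ(2/r₂ − 1/a_t)] = 0.58370 km/s.
Second burn Δv₂ = |v₂ − v_a| = 0.7017 km/s.
Δv = Δv₁ + Δv₂ = 1.286 + 0.7017 = 1.988 km/s.

Δv = 1988 m/s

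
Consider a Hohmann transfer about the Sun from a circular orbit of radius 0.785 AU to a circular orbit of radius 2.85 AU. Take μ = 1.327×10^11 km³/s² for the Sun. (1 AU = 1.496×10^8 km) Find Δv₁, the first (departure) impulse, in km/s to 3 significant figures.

Δv₁ = 8.48 km/s

In km: r₁ = 0.785 × 1.496×10^8 = 1.17436×10^8 km; r₂ = 2.85 × 1.496×10^8 = 4.2636×10^8 km.
Transfer-ellipse semi-major axis a_t = (r₁ + r₂)/2 = (1.17436×10^8 + 4.2636×10^8)/2 = 2.71898×10^8 km.
Circular speed at r = 1.17436×10^8 km: v_c = √(μ/r) = 33.615 km/s.
Vis-viva on the transfer ellipse at r = 1.17436×10^8 km gives v_t = √[μ(2/r − 1/a_t)] = 42.094 km/s.
Δv₁ = |v_t − v_c| = |42.094 − 33.615| = 8.479 km/s.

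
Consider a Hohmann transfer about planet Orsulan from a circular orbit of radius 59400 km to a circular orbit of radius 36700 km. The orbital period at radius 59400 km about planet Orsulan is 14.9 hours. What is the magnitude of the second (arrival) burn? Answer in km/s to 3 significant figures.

From Kepler's third law T² = 4π²r³/μ at r = 59400 km, T = 14.9 hours = 14.9 × 3600 s = 53640 s: μ = 4π²r³/T² = 2.87569×10^6 km³/s².
Transfer-ellipse semi-major axis a_t = (r₁ + r₂)/2 = (59400 + 36700)/2 = 48050 km.
Circular speed at r = 36700 km: v_c = √(μ/r) = 8.8519 km/s.
Vis-viva on the transfer ellipse at r = 36700 km gives v_t = √[μ(2/r − 1/a_t)] = 9.8420 km/s.
Δv₂ = |v_t − v_c| = |9.8420 − 8.8519| = 0.9901 km/s.

Δv₂ = 0.990 km/s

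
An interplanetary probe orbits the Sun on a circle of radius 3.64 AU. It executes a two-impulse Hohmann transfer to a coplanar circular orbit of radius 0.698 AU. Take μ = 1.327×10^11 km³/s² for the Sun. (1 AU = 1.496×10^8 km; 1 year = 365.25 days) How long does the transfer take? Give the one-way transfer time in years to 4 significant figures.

In km: r₁ = 3.64 × 1.496×10^8 = 5.44544×10^8 km; r₂ = 0.698 × 1.496×10^8 = 1.044208×10^8 km.
Transfer-ellipse semi-major axis a_t = (r₁ + r₂)/2 = (5.44544×10^8 + 1.044208×10^8)/2 = 3.244824×10^8 km.
By Kepler's third law the transfer-orbit period is T = 2π√(a_t³/μ), so t = T/2 = 5.041×10^7 s.
Converting: 5.041×10^7 s ÷ 3.15576×10^7 s/year (365.25 × 86400) = 1.597 years.

t = 1.597 years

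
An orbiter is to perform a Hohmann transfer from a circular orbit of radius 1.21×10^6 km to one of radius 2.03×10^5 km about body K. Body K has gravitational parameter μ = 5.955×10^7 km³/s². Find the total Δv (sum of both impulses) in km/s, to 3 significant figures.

Δv = 8.54 km/s

Semi-major axis of the transfer orbit: a_t = (1.210×10^6 + 2.030×10^5)/2 = 7.065×10^5 km.
Circular speed at r₁: v₁ = √(μ/r₁) = √(5.955×10^7/1.210×10^6) = 7.015 km/s.
On the transfer ellipse at r₁, vis-viva equation gives v_a = √[μ(2/r₁ − 1/a_t)] = 3.760 km/s.
First burn Δv₁ = |v_a − v₁| = 3.255 km/s.
At r₂, v₂ = √(μ/r₂) = 17.1275 km/s.
Transfer-orbit speed at r₂: v_p = √[μ(2/r₂ − 1/a_t)] = 22.4145 km/s.
Second burn Δv₂ = |v₂ − v_p| = 5.287 km/s.
Δv = Δv₁ + Δv₂ = 3.255 + 5.287 = 8.542 km/s.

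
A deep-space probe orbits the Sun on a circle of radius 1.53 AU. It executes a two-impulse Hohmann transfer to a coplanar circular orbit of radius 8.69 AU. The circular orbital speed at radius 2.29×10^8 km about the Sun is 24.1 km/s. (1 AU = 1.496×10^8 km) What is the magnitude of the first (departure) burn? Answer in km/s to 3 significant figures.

From the circular-orbit relation v² = μ/r at r = 2.29×10^8 km: μ = v²r = (24.1)² × 2.29×10^8 = 1.33005×10^11 km³/s².
In km: r₁ = 1.53 × 1.496×10^8 = 2.28888×10^8 km; r₂ = 8.69 × 1.496×10^8 = 1.300024×10^9 km.
The Hohmann ellipse has a_t = (r₁ + r₂)/2 = 7.64456×10^8 km.
Circular speed at r = 2.28888×10^8 km: v_c = √(μ/r) = 24.11 km/s.
Transfer-orbit speed at the same r (vis-viva, a = a_t): v_t = √[μ(2/r − 1/a_t)] = 31.44 km/s.
Δv₁ = |v_t − v_c| = |31.44 − 24.11| = 7.330 km/s.

Δv₁ = 7.33 km/s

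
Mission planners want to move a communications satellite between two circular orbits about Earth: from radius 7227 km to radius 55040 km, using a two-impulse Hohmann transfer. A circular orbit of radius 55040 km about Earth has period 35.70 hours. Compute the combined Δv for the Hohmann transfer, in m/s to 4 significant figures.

From Kepler's third law T² = 4π²r³/μ at r = 55040 km, T = 35.70 hours = 35.70 × 3600 s = 1.2852×10^5 s: μ = 4π²r³/T² = 3.98523×10^5 km³/s².
Semi-major axis of the transfer orbit: a_t = (7227 + 55040)/2 = 31133.5 km.
At r₁ the circular-orbit speed is v₁ = √(μ/r₁) = 7.426 km/s.
Transfer-orbit speed at r₁ (vis-viva equation): v_p = √[μ(2/r₁ − 1/a_t)] = 9.874 km/s.
First burn Δv₁ = |v_p − v₁| = 2.448 km/s.
Circular speed at r₂: v₂ = √(μ/r₂) = 2.6908 km/s.
Transfer-orbit speed at r₂: v_a = √[μ(2/r₂ − 1/a_t)] = 1.2964 km/s.
Second burn Δv₂ = |v₂ − v_a| = 1.394 km/s.
Total Δv = Δv₁ + Δv₂ = 3.842 km/s.

Δv = 3842 m/s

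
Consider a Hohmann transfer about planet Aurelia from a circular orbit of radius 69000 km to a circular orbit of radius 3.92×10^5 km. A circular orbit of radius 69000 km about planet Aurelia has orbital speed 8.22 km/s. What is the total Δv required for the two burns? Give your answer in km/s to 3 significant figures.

From the circular-orbit relation v² = μ/r at r = 69000 km: μ = v²r = (8.22)² × 69000 = 4.66222×10^6 km³/s².
The Hohmann ellipse has a_t = (r₁ + r₂)/2 = 2.305×10^5 km.
At r₁ the circular-orbit speed is v₁ = √(μ/r₁) = 8.22000 km/s.
On the transfer ellipse at r₁, vis-viva gives v_p = √[μ(2/r₁ − 1/a_t)] = 10.7196 km/s.
First burn Δv₁ = |v_p − v₁| = 2.4996 km/s.
At r₂, v₂ = √(μ/r₂) = 3.4487 km/s.
Transfer-orbit speed at r₂: v_a = √[μ(2/r₂ − 1/a_t)] = 1.8869 km/s.
Second burn Δv₂ = |v₂ − v_a| = 1.5618 km/s.
Total Δv = Δv₁ + Δv₂ = 4.061 km/s.

Δv = 4.06 km/s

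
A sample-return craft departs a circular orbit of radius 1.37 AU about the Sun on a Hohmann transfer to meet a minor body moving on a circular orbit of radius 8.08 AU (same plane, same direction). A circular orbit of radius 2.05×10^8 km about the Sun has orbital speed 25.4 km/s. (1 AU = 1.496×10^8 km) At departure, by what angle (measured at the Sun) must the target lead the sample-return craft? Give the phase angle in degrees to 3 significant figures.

From the circular-orbit relation v² = μ/r at r = 2.05×10^8 km: μ = v²r = (25.4)² × 2.05×10^8 = 1.32258×10^11 km³/s².
In km: r₁ = 1.37 × 1.496×10^8 = 2.04952×10^8 km; r₂ = 8.08 × 1.496×10^8 = 1.208768×10^9 km.
Semi-major axis of the transfer orbit: a_t = (2.04952×10^8 + 1.208768×10^9)/2 = 7.0686×10^8 km.
The half-period of the transfer ellipse is t = π√(a_t³/μ) = 1.6235×10^8 s.
The target's mean motion on its circular orbit is ω₂ = √(μ/r₂³) = 8.6536×10^-9 rad/s.
Angle swept by the target during transfer: ω₂·t = 1.4049 rad = 80.49°.
The sample-return craft traverses 180° on the transfer ellipse, so the target must lead by 180° − 80.49° = 99.5°.

φ = 99.5°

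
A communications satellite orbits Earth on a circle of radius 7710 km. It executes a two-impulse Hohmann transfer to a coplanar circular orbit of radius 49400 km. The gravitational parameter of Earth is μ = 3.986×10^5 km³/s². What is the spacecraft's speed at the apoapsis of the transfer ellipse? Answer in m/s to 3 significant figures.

v = 1480 m/s

Transfer-ellipse semi-major axis a_t = (r₁ + r₂)/2 = (7710 + 49400)/2 = 28555 km.
At apoapsis, r = 49400 km.
From the vis-viva equation, v = √[μ(2/r − 1/a_t)] = 1.476 km/s.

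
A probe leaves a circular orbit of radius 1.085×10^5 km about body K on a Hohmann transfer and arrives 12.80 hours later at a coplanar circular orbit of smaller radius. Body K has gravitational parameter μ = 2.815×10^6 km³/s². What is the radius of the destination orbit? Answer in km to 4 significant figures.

r₂ = 60710 km

Transfer time t = 12.80 hours = 46080 s, and t = π√(a_t³/μ).
So a_t = (μ t²/π²)^(1/3) = (2.815×10^6 × (46080)² / π²)^(1/3) = 84606 km.
Since a_t = (r₁ + r₂)/2, r₂ = 2a_t − r₁ = 2×84606 − 1.085×10^5 = 60712 km.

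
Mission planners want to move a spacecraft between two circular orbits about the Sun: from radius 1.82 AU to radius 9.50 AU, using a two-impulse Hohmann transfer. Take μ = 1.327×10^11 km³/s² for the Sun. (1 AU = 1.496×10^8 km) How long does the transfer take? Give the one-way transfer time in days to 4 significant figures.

In km: r₁ = 1.82 × 1.496×10^8 = 2.72272×10^8 km; r₂ = 9.50 × 1.496×10^8 = 1.4212×10^9 km.
Transfer-ellipse semi-major axis a_t = (r₁ + r₂)/2 = (2.72272×10^8 + 1.4212×10^9)/2 = 8.46736×10^8 km.
Transfer time t = π√(a_t³/μ) = π√((8.46736×10^8)³ / 1.327×10^11) = 2.125×10^8 s.
Converting: 2.125×10^8 s ÷ 86400 s/day = 2459 days.

t = 2459 days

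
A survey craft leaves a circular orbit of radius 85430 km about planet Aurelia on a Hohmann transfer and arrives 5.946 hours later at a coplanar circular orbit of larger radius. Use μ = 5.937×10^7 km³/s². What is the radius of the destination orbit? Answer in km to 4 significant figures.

Transfer time t = 5.946 hours = 21405.6 s, and t = π√(a_t³/μ).
So a_t = (μ t²/π²)^(1/3) = (5.937×10^7 × (21405.6)² / π²)^(1/3) = 1.4021×10^5 km.
Since a_t = (r₁ + r₂)/2, r₂ = 2a_t − r₁ = 2×1.4021×10^5 − 85430 = 1.9499×10^5 km.

r₂ = 1.950×10^5 km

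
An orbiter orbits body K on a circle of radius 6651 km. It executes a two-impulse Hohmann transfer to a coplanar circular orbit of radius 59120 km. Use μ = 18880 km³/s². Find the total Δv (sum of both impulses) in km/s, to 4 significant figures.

Δv = 0.8852 km/s

Semi-major axis of the transfer orbit: a_t = (6651 + 59120)/2 = 32885.5 km.
At r₁ the circular-orbit speed is v₁ = √(μ/r₁) = 1.6848 km/s.
Transfer-orbit speed at r₁ (vis-viva): v_p = √[μ(2/r₁ − 1/a_t)] = 2.2590 km/s.
First burn Δv₁ = |v_p − v₁| = 0.5742 km/s.
At r₂, v₂ = √(μ/r₂) = 0.5651 km/s.
Transfer-orbit speed at r₂: v_a = √[μ(2/r₂ − 1/a_t)] = 0.2541 km/s.
Second burn Δv₂ = |v₂ − v_a| = 0.3110 km/s.
Δv = Δv₁ + Δv₂ = 0.5742 + 0.3110 = 0.8852 km/s.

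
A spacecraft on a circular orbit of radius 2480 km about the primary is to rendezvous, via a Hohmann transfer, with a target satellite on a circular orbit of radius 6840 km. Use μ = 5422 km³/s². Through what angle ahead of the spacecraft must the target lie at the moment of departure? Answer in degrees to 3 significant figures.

Semi-major axis of the transfer orbit: a_t = (2480 + 6840)/2 = 4660 km.
The half-period of the transfer ellipse is t = π√(a_t³/μ) = 13570 s.
Target angular speed ω₂ = √(μ/r₂³) = 1.302×10^-4 rad/s.
Angle swept by the target during transfer: ω₂·t = 1.767 rad = 101.2°.
The spacecraft traverses 180° on the transfer ellipse, so the target must lead by 180° − 101.2° = 78.8°.

φ = 78.8°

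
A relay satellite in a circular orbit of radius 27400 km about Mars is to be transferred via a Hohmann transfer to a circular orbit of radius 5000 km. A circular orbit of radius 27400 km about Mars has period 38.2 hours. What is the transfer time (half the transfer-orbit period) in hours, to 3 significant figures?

t = 8.68 hours

From Kepler's third law T² = 4π²r³/μ at r = 27400 km, T = 38.2 hours = 38.2 × 3600 s = 1.3752×10^5 s: μ = 4π²r³/T² = 42941.7 km³/s².
Transfer-ellipse semi-major axis a_t = (r₁ + r₂)/2 = (27400 + 5000)/2 = 16200 km.
By Kepler's third law the transfer-orbit period is T = 2π√(a_t³/μ), so t = T/2 = 31260 s.
Converting: 31260 s ÷ 3600 s/hour = 8.68 hours.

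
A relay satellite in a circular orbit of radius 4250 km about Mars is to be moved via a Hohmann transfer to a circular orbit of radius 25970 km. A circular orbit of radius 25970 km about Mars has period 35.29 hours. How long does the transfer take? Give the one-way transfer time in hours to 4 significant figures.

t = 7.831 hours

From Kepler's third law T² = 4π²r³/μ at r = 25970 km, T = 35.29 hours = 35.29 × 3600 s = 1.27044×10^5 s: μ = 4π²r³/T² = 42841.8 km³/s².
Semi-major axis of the transfer orbit: a_t = (4250 + 25970)/2 = 15110 km.
Half the transfer-orbit period gives t = π√(a_t³/μ) = 28190 s.
Converting: 28190 s ÷ 3600 s/hour = 7.831 hours.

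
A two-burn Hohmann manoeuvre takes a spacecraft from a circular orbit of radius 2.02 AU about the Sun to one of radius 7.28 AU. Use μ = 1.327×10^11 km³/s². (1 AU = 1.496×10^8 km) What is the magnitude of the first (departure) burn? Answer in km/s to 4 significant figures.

Δv₁ = 5.265 km/s

In km: r₁ = 2.02 × 1.496×10^8 = 3.02192×10^8 km; r₂ = 7.28 × 1.496×10^8 = 1.089088×10^9 km.
Transfer-ellipse semi-major axis a_t = (r₁ + r₂)/2 = (3.02192×10^8 + 1.089088×10^9)/2 = 6.9564×10^8 km.
Circular speed at r = 3.02192×10^8 km: v_c = √(μ/r) = 20.955 km/s.
Vis-viva on the transfer ellipse at r = 3.02192×10^8 km gives v_t = √[μ(2/r − 1/a_t)] = 26.220 km/s.
Δv₁ = |v_t − v_c| = |26.220 − 20.955| = 5.265 km/s.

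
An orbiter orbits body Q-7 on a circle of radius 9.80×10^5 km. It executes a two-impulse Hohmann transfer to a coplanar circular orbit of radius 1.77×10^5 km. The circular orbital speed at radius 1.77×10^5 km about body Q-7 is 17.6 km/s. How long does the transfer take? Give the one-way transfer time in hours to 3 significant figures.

From the circular-orbit relation v² = μ/r at r = 1.77×10^5 km: μ = v²r = (17.6)² × 1.77×10^5 = 5.48275×10^7 km³/s².
Transfer-ellipse semi-major axis a_t = (r₁ + r₂)/2 = (9.800×10^5 + 1.770×10^5)/2 = 5.785×10^5 km.
Transfer time t = π√(a_t³/μ) = π√((5.785×10^5)³ / 5.48275×10^7) = 1.867×10^5 s.
Converting: 1.867×10^5 s ÷ 3600 s/hour = 51.9 hours.

t = 51.9 hours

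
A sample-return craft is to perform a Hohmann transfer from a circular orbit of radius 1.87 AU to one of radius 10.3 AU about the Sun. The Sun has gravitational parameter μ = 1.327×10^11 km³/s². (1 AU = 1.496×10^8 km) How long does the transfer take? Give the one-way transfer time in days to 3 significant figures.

t = 2740 days

In km: r₁ = 1.87 × 1.496×10^8 = 2.79752×10^8 km; r₂ = 10.3 × 1.496×10^8 = 1.54088×10^9 km.
Transfer-ellipse semi-major axis a_t = (r₁ + r₂)/2 = (2.79752×10^8 + 1.54088×10^9)/2 = 9.10316×10^8 km.
Half the transfer-orbit period gives t = π√(a_t³/μ) = 2.369×10^8 s.
Converting: 2.369×10^8 s ÷ 86400 s/day = 2740 days.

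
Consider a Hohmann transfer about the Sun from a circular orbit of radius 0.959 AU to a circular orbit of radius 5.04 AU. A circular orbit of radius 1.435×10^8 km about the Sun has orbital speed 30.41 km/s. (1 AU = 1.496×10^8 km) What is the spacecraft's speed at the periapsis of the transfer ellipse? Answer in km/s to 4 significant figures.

From the circular-orbit relation v² = μ/r at r = 1.435×10^8 km: μ = v²r = (30.41)² × 1.435×10^8 = 1.32704×10^11 km³/s².
In km: r₁ = 0.959 × 1.496×10^8 = 1.434664×10^8 km; r₂ = 5.04 × 1.496×10^8 = 7.53984×10^8 km.
The Hohmann ellipse has a_t = (r₁ + r₂)/2 = 4.487252×10^8 km.
The periapsis of the transfer ellipse is at r = 1.434664×10^8 km.
Vis-viva: v = √[μ(2/r − 1/a_t)] = √[1.32704×10^11 × (2/1.434664×10^8 − 1/4.487252×10^8)] = 39.42 km/s.

v = 39.42 km/s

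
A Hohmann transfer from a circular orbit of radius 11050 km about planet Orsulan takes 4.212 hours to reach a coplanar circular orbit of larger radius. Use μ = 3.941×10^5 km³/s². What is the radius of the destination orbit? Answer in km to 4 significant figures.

r₂ = 30830 km

Transfer time t = 4.212 hours = 15163.2 s, and t = π√(a_t³/μ).
So a_t = (μ t²/π²)^(1/3) = (3.941×10^5 × (15163.2)² / π²)^(1/3) = 20939 km.
Since a_t = (r₁ + r₂)/2, r₂ = 2a_t − r₁ = 2×20939 − 11050 = 30828 km.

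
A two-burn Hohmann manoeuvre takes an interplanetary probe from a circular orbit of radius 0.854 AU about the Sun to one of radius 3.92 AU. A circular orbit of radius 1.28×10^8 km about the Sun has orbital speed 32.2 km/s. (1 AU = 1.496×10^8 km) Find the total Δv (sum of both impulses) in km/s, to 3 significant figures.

From the circular-orbit relation v² = μ/r at r = 1.28×10^8 km: μ = v²r = (32.2)² × 1.28×10^8 = 1.32716×10^11 km³/s².
In km: r₁ = 0.854 × 1.496×10^8 = 1.277584×10^8 km; r₂ = 3.92 × 1.496×10^8 = 5.86432×10^8 km.
Transfer-ellipse semi-major axis a_t = (r₁ + r₂)/2 = (1.277584×10^8 + 5.86432×10^8)/2 = 3.570952×10^8 km.
Circular speed at r₁: v₁ = √(μ/r₁) = √(1.32716×10^11/1.277584×10^8) = 32.230 km/s.
Transfer-orbit speed at r₁ (vis-viva): v_p = √[μ(2/r₁ − 1/a_t)] = 41.303 km/s.
First burn Δv₁ = |v_p − v₁| = 9.073 km/s.
At r₂, v₂ = √(μ/r₂) = 15.0436 km/s.
Transfer-orbit speed at r₂: v_a = √[μ(2/r₂ − 1/a_t)] = 8.99818 km/s.
Second burn Δv₂ = |v₂ − v_a| = 6.045 km/s.
Δv = Δv₁ + Δv₂ = 9.073 + 6.045 = 15.12 km/s.

Δv = 15.1 km/s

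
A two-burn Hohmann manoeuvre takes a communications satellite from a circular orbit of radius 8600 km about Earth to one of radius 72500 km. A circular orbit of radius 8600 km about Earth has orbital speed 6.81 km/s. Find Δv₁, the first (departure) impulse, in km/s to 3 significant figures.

From the circular-orbit relation v² = μ/r at r = 8600 km: μ = v²r = (6.81)² × 8600 = 3.98834×10^5 km³/s².
Transfer-ellipse semi-major axis a_t = (r₁ + r₂)/2 = (8600 + 72500)/2 = 40550 km.
On the circular orbit at r = 8600 km, v_c = √(μ/r) = 6.810 km/s.
Transfer-orbit speed at the same r (vis-viva, a = a_t): v_t = √[μ(2/r − 1/a_t)] = 9.106 km/s.
Δv₁ = |v_t − v_c| = |9.106 − 6.810| = 2.296 km/s.

Δv₁ = 2.30 km/s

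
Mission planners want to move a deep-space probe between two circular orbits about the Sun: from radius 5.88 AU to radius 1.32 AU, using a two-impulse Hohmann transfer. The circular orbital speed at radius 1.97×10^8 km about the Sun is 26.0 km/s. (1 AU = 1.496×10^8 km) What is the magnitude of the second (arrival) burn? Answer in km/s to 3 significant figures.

From the circular-orbit relation v² = μ/r at r = 1.97×10^8 km: μ = v²r = (26.0)² × 1.97×10^8 = 1.33172×10^11 km³/s².
In km: r₁ = 5.88 × 1.496×10^8 = 8.79648×10^8 km; r₂ = 1.32 × 1.496×10^8 = 1.97472×10^8 km.
Semi-major axis of the transfer orbit: a_t = (8.79648×10^8 + 1.97472×10^8)/2 = 5.3856×10^8 km.
Circular speed at r = 1.97472×10^8 km: v_c = √(μ/r) = 25.97 km/s.
Transfer-orbit speed at the same r (vis-viva, a = a_t): v_t = √[μ(2/r − 1/a_t)] = 33.19 km/s.
Δv₂ = |v_t − v_c| = |33.19 − 25.97| = 7.220 km/s.

Δv₂ = 7.22 km/s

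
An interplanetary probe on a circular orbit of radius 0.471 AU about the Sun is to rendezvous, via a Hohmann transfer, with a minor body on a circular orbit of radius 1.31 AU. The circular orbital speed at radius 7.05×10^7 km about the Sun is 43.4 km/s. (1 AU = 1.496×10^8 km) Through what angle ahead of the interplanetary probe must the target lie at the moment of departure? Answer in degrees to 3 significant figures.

φ = 79.1°

From the circular-orbit relation v² = μ/r at r = 7.05×10^7 km: μ = v²r = (43.4)² × 7.05×10^7 = 1.32791×10^11 km³/s².
In km: r₁ = 0.471 × 1.496×10^8 = 7.04616×10^7 km; r₂ = 1.31 × 1.496×10^8 = 1.95976×10^8 km.
The Hohmann ellipse has a_t = (r₁ + r₂)/2 = 1.332188×10^8 km.
Transfer time t = π√(a_t³/μ) = 1.326×10^7 s.
Target angular speed ω₂ = √(μ/r₂³) = 1.328×10^-7 rad/s.
Angle swept by the target during transfer: ω₂·t = 1.761 rad = 100.9°.
Arrival is 180° from departure on the ellipse, so φ = 180° − 100.9° = 79.1°.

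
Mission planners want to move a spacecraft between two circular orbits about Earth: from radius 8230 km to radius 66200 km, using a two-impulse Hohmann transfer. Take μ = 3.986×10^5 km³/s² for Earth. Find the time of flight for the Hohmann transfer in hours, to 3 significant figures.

t = 9.92 hours

The Hohmann ellipse has a_t = (r₁ + r₂)/2 = 37215 km.
Half the transfer-orbit period gives t = π√(a_t³/μ) = 35720 s.
Converting: 35720 s ÷ 3600 s/hour = 9.92 hours.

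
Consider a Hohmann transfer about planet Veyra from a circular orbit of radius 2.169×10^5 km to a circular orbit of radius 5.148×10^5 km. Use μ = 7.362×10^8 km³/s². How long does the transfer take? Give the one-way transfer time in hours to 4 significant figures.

The Hohmann ellipse has a_t = (r₁ + r₂)/2 = 3.6585×10^5 km.
Transfer time t = π√(a_t³/μ) = π√((3.6585×10^5)³ / 7.362×10^8) = 25620 s.
Converting: 25620 s ÷ 3600 s/hour = 7.117 hours.

t = 7.117 hours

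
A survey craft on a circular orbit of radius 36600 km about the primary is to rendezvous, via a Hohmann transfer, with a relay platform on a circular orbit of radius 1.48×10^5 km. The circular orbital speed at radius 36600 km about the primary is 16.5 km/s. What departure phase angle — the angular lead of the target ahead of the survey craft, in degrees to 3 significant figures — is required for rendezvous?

φ = 91.3°

From the circular-orbit relation v² = μ/r at r = 36600 km: μ = v²r = (16.5)² × 36600 = 9.96435×10^6 km³/s².
Transfer-ellipse semi-major axis a_t = (r₁ + r₂)/2 = (36600 + 1.480×10^5)/2 = 92300 km.
The half-period of the transfer ellipse is t = π√(a_t³/μ) = 27908 s.
The target's mean motion on its circular orbit is ω₂ = √(μ/r₂³) = 5.5441×10^-5 rad/s.
Angle swept by the target during transfer: ω₂·t = 1.54725 rad = 88.651°.
The survey craft traverses 180° on the transfer ellipse, so the target must lead by 180° − 88.651° = 91.3°.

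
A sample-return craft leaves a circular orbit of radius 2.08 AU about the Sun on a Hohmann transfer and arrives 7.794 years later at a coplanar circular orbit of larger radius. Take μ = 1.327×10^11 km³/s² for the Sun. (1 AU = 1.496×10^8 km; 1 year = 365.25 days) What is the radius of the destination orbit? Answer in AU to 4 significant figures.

r₂ = 10.40 AU

In km: r₁ = 2.08 × 1.496×10^8 = 3.11168×10^8 km.
Transfer time t = 7.794 years × 365.25 × 86400 s = 2.459599344×10^8 s, and t = π√(a_t³/μ).
So a_t = (μ t²/π²)^(1/3) = (1.327×10^11 × (2.459599344×10^8)² / π²)^(1/3) = 9.3347×10^8 km.
Since a_t = (r₁ + r₂)/2, r₂ = 2a_t − r₁ = 2×9.3347×10^8 − 3.11168×10^8 = 1.555772×10^9 km.
In AU: r₂ = 1.555772×10^9 / 1.496×10^8 = 10.40 AU.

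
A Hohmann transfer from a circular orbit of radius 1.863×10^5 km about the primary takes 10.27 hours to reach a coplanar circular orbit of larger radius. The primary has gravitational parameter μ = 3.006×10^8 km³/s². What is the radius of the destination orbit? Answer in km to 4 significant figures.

r₂ = 5.069×10^5 km

Transfer time t = 10.27 hours = 36972 s, and t = π√(a_t³/μ).
So a_t = (μ t²/π²)^(1/3) = (3.006×10^8 × (36972)² / π²)^(1/3) = 3.4659×10^5 km.
Since a_t = (r₁ + r₂)/2, r₂ = 2a_t − r₁ = 2×3.4659×10^5 − 1.863×10^5 = 5.0688×10^5 km.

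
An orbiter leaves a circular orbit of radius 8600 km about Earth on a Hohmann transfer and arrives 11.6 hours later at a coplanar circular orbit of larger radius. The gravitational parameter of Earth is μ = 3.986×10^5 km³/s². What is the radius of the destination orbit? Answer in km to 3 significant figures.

Transfer time t = 11.6 hours = 41760 s, and t = π√(a_t³/μ).
So a_t = (μ t²/π²)^(1/3) = (3.986×10^5 × (41760)² / π²)^(1/3) = 41297 km.
Since a_t = (r₁ + r₂)/2, r₂ = 2a_t − r₁ = 2×41297 − 8600 = 73994 km.

r₂ = 74000 km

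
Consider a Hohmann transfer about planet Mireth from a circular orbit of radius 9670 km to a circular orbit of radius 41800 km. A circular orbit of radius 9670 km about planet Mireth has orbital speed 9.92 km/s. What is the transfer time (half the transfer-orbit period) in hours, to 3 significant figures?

t = 3.69 hours

From the circular-orbit relation v² = μ/r at r = 9670 km: μ = v²r = (9.92)² × 9670 = 9.51590×10^5 km³/s².
Transfer-ellipse semi-major axis a_t = (r₁ + r₂)/2 = (9670 + 41800)/2 = 25735 km.
Half the transfer-orbit period gives t = π√(a_t³/μ) = 13300 s.
Converting: 13300 s ÷ 3600 s/hour = 3.69 hours.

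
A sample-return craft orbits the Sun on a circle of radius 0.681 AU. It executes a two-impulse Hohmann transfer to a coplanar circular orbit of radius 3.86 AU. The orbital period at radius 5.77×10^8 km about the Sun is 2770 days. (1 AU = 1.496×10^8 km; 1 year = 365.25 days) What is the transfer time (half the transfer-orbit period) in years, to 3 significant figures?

From Kepler's third law T² = 4π²r³/μ at r = 5.77×10^8 km, T = 2770 days = 2770 × 86400 s = 2.39328×10^8 s: μ = 4π²r³/T² = 1.32404×10^11 km³/s².
In km: r₁ = 0.681 × 1.496×10^8 = 1.018776×10^8 km; r₂ = 3.86 × 1.496×10^8 = 5.77456×10^8 km.
Semi-major axis of the transfer orbit: a_t = (1.018776×10^8 + 5.77456×10^8)/2 = 3.396668×10^8 km.
By Kepler's third law the transfer-orbit period is T = 2π√(a_t³/μ), so t = T/2 = 5.405×10^7 s.
Converting: 5.405×10^7 s ÷ 3.15576×10^7 s/year (365.25 × 86400) = 1.71 years.

t = 1.71 years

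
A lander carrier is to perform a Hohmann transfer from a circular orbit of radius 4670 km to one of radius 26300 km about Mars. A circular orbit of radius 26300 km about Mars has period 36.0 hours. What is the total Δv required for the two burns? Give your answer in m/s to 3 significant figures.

From Kepler's third law T² = 4π²r³/μ at r = 26300 km, T = 36.0 hours = 36.0 × 3600 s = 1.296×10^5 s: μ = 4π²r³/T² = 42758.0 km³/s².
Transfer-ellipse semi-major axis a_t = (r₁ + r₂)/2 = (4670 + 26300)/2 = 15485 km.
At r₁ the circular-orbit speed is v₁ = √(μ/r₁) = 3.0259 km/s.
On the transfer ellipse at r₁, v² = μ(2/r − 1/a) gives v_p = √[μ(2/r₁ − 1/a_t)] = 3.9434 km/s.
First burn Δv₁ = |v_p − v₁| = 0.9175 km/s.
At r₂, v₂ = √(μ/r₂) = 1.275 km/s.
Transfer-orbit speed at r₂: v_a = √[μ(2/r₂ − 1/a_t)] = 0.7002 km/s.
Second burn Δv₂ = |v₂ − v_a| = 0.5748 km/s.
Total Δv = Δv₁ + Δv₂ = 1.492 km/s.

Δv = 1490 m/s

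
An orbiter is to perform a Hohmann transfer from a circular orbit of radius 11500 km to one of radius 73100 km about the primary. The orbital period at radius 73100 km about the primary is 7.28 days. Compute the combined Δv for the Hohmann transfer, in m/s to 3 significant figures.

From Kepler's third law T² = 4π²r³/μ at r = 73100 km, T = 7.28 days = 7.28 × 86400 s = 6.28992×10^5 s: μ = 4π²r³/T² = 38978.2 km³/s².
The Hohmann ellipse has a_t = (r₁ + r₂)/2 = 42300 km.
At r₁ the circular-orbit speed is v₁ = √(μ/r₁) = 1.841034 km/s.
Transfer-orbit speed at r₁ (v² = μ(2/r − 1/a)): v_p = √[μ(2/r₁ − 1/a_t)] = 2.420195 km/s.
First burn Δv₁ = |v_p − v₁| = 0.57916 km/s.
At r₂, v₂ = √(μ/r₂) = 0.73022 km/s.
Transfer-orbit speed at r₂: v_a = √[μ(2/r₂ − 1/a_t)] = 0.38074 km/s.
Second burn Δv₂ = |v₂ − v_a| = 0.34948 km/s.
Total Δv = Δv₁ + Δv₂ = 0.9286 km/s.

Δv = 929 m/s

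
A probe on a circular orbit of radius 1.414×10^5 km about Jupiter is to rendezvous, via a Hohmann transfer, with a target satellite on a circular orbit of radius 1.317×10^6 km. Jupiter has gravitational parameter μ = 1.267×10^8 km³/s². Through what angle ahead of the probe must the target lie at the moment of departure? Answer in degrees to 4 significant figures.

φ = 105.8°

The Hohmann ellipse has a_t = (r₁ + r₂)/2 = 7.292×10^5 km.
The half-period of the transfer ellipse is t = π√(a_t³/μ) = 1.738×10^5 s.
Target angular speed ω₂ = √(μ/r₂³) = 7.447×10^-6 rad/s.
Angle swept by the target during transfer: ω₂·t = 1.2943 rad = 74.16°.
The probe traverses 180° on the transfer ellipse, so the target must lead by 180° − 74.16° = 105.8°.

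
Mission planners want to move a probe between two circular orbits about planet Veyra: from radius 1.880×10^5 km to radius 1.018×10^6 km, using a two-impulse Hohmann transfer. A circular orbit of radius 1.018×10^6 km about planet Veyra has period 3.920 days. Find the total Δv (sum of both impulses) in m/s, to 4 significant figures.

From Kepler's third law T² = 4π²r³/μ at r = 1.018×10^6 km, T = 3.920 days = 3.920 × 86400 s = 3.38688×10^5 s: μ = 4π²r³/T² = 3.63081×10^8 km³/s².
Transfer-ellipse semi-major axis a_t = (r₁ + r₂)/2 = (1.880×10^5 + 1.018×10^6)/2 = 6.030×10^5 km.
Circular speed at r₁: v₁ = √(μ/r₁) = √(3.63081×10^8/1.880×10^5) = 43.95 km/s.
On the transfer ellipse at r₁, vis-viva gives v_p = √[μ(2/r₁ − 1/a_t)] = 57.10 km/s.
First burn Δv₁ = |v_p − v₁| = 13.15 km/s.
Circular speed at r₂: v₂ = √(μ/r₂) = 18.89 km/s.
Transfer-orbit speed at r₂: v_a = √[μ(2/r₂ − 1/a_t)] = 10.55 km/s.
Second burn Δv₂ = |v₂ − v_a| = 8.340 km/s.
Total Δv = Δv₁ + Δv₂ = 21.49 km/s.

Δv = 21490 m/s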